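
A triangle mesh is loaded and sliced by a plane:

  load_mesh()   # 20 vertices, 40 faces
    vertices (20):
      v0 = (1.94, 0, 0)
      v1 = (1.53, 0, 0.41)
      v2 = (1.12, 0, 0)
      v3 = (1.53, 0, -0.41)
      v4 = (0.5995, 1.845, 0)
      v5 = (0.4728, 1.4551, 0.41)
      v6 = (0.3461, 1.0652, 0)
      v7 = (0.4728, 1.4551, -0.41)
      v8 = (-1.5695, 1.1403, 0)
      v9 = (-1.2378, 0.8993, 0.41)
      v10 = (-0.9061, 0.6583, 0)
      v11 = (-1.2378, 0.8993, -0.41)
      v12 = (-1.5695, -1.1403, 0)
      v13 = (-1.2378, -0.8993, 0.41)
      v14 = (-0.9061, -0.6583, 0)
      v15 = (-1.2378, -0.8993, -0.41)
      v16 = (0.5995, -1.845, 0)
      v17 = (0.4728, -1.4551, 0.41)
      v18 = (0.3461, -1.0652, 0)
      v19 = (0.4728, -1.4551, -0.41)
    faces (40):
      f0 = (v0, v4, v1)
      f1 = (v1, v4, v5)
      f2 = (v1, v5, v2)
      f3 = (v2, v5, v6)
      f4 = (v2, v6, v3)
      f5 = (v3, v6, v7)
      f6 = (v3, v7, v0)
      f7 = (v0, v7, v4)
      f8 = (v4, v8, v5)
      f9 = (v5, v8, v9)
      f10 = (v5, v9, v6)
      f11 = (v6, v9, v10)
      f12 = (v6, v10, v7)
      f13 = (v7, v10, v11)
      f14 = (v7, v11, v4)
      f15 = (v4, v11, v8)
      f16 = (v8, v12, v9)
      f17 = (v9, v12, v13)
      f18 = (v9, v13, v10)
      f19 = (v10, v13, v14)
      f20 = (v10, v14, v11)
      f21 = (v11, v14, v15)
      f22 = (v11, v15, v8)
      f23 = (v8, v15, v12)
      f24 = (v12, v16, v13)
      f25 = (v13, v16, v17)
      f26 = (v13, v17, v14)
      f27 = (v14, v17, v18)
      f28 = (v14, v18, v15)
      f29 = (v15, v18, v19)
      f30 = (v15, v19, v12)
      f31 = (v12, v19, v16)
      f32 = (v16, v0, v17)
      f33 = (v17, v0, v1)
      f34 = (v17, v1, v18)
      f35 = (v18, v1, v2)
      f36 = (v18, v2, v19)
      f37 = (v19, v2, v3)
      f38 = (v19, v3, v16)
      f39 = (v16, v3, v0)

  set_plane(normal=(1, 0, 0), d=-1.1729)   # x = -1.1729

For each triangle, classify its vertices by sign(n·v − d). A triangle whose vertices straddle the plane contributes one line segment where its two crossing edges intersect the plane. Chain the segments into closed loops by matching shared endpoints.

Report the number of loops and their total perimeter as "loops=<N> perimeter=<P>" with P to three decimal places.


Straddling triangles (18 of 40):
  (v4,v8,v5) [+-+] → (-1.1729, 1.26915, 0)–(-1.1729, 1.20143, 0.0796191)  len=0.1045
  (v5,v8,v9) [+--] → (-1.1729, 1.20143, 0.0796191)–(-1.1729, 0.920387, 0.41)  len=0.4337
  (v5,v9,v6) [+-+] → (-1.1729, 0.920387, 0.41)–(-1.1729, 0.906098, 0.3932)  len=0.0221
  (v6,v9,v10) [+-+] → (-1.1729, 0.906098, 0.3932)–(-1.1729, 0.852146, 0.32978)  len=0.0833
  (v7,v10,v11) [++-] → (-1.1729, 0.852146, -0.32978)–(-1.1729, 0.920387, -0.41)  len=0.1053
  (v7,v11,v4) [+-+] → (-1.1729, 0.920387, -0.41)–(-1.1729, 0.932706, -0.395517)  len=0.0190
  (v4,v11,v8) [+--] → (-1.1729, 0.932706, -0.395517)–(-1.1729, 1.26915, 0)  len=0.5193
  (v9,v13,v10) [--+] → (-1.1729, -0.594542, 0.32978)–(-1.1729, 0.852146, 0.32978)  len=1.4467
  (v10,v13,v14) [+-+] → (-1.1729, -0.594542, 0.32978)–(-1.1729, -0.852146, 0.32978)  len=0.2576
  (v10,v14,v11) [++-] → (-1.1729, 0.594542, -0.32978)–(-1.1729, 0.852146, -0.32978)  len=0.2576
  (v11,v14,v15) [-+-] → (-1.1729, 0.594542, -0.32978)–(-1.1729, -0.852146, -0.32978)  len=1.4467
  (v12,v16,v13) [-+-] → (-1.1729, -1.26915, 0)–(-1.1729, -0.932706, 0.395517)  len=0.5193
  (v13,v16,v17) [-++] → (-1.1729, -0.932706, 0.395517)–(-1.1729, -0.920387, 0.41)  len=0.0190
  (v13,v17,v14) [-++] → (-1.1729, -0.920387, 0.41)–(-1.1729, -0.852146, 0.32978)  len=0.1053
  (v14,v18,v15) [++-] → (-1.1729, -0.906098, -0.3932)–(-1.1729, -0.852146, -0.32978)  len=0.0833
  (v15,v18,v19) [-++] → (-1.1729, -0.906098, -0.3932)–(-1.1729, -0.920387, -0.41)  len=0.0221
  (v15,v19,v12) [-+-] → (-1.1729, -0.920387, -0.41)–(-1.1729, -1.20143, -0.0796191)  len=0.4337
  (v12,v19,v16) [-++] → (-1.1729, -1.20143, -0.0796191)–(-1.1729, -1.26915, 0)  len=0.1045

Chained into 1 loop(s):
  loop 1: 18 segments, perimeter = 5.9830
Total perimeter = 5.983

loops=1 perimeter=5.983


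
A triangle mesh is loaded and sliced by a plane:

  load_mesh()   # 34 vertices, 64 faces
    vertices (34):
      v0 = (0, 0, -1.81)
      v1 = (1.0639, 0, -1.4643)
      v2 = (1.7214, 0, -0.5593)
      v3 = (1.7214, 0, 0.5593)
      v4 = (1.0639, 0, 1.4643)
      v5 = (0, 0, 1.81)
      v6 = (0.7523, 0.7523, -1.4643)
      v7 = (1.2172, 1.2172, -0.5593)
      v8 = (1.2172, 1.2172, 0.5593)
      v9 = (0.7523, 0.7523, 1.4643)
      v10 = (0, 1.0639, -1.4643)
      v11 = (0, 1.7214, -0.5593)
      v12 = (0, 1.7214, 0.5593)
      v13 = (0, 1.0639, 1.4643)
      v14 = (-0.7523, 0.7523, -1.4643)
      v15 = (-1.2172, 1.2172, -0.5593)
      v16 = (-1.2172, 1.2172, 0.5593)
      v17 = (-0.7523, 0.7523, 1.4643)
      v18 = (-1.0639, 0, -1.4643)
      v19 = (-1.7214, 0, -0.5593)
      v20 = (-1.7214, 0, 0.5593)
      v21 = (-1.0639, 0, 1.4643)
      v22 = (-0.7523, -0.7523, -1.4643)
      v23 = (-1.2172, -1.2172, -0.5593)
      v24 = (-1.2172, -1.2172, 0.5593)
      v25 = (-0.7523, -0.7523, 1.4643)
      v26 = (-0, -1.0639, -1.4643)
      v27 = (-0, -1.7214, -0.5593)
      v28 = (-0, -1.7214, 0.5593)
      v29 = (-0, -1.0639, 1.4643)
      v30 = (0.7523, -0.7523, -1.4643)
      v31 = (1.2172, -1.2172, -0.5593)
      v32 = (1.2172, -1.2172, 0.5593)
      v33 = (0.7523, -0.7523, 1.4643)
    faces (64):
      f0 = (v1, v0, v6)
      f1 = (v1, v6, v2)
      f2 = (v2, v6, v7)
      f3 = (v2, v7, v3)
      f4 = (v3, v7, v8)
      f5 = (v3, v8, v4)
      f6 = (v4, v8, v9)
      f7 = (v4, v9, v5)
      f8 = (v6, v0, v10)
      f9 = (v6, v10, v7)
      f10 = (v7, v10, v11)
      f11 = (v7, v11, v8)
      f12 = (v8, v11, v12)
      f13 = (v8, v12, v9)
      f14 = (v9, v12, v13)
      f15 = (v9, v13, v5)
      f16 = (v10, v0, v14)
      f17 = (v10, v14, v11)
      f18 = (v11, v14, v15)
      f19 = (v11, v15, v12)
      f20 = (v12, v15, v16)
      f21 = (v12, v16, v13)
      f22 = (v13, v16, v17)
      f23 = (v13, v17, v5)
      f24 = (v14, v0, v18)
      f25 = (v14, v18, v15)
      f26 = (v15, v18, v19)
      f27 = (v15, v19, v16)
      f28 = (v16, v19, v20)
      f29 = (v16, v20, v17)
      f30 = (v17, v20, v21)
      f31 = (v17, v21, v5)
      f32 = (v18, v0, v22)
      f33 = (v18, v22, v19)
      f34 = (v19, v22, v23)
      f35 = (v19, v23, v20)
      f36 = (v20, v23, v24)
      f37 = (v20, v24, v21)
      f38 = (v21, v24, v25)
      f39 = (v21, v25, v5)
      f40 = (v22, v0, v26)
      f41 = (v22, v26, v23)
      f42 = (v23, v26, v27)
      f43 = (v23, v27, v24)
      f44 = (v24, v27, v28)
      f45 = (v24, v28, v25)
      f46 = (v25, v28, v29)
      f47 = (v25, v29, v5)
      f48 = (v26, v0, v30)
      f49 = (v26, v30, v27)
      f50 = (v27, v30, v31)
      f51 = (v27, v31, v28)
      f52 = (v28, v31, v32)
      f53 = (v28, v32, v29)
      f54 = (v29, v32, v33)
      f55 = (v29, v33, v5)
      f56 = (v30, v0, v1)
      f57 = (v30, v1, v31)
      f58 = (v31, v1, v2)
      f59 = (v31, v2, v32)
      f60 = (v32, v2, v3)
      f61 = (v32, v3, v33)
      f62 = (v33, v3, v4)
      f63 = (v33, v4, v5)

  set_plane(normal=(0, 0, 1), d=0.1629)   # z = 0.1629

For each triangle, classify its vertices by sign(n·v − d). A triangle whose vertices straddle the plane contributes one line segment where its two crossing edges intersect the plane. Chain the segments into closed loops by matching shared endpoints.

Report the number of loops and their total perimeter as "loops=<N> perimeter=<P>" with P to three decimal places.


Straddling triangles (16 of 64):
  (v2,v7,v3) [--+] → (1.54273, 0.431341, 0.1629)–(1.7214, 0, 0.1629)  len=0.4669
  (v3,v7,v8) [+-+] → (1.54273, 0.431341, 0.1629)–(1.2172, 1.2172, 0.1629)  len=0.8506
  (v7,v11,v8) [--+] → (0.785859, 1.39587, 0.1629)–(1.2172, 1.2172, 0.1629)  len=0.4669
  (v8,v11,v12) [+-+] → (0.785859, 1.39587, 0.1629)–(0, 1.7214, 0.1629)  len=0.8506
  (v11,v15,v12) [--+] → (-0.431341, 1.54273, 0.1629)–(0, 1.7214, 0.1629)  len=0.4669
  (v12,v15,v16) [+-+] → (-0.431341, 1.54273, 0.1629)–(-1.2172, 1.2172, 0.1629)  len=0.8506
  (v15,v19,v16) [--+] → (-1.39587, 0.785859, 0.1629)–(-1.2172, 1.2172, 0.1629)  len=0.4669
  (v16,v19,v20) [+-+] → (-1.39587, 0.785859, 0.1629)–(-1.7214, 0, 0.1629)  len=0.8506
  (v19,v23,v20) [--+] → (-1.54273, -0.431341, 0.1629)–(-1.7214, 0, 0.1629)  len=0.4669
  (v20,v23,v24) [+-+] → (-1.54273, -0.431341, 0.1629)–(-1.2172, -1.2172, 0.1629)  len=0.8506
  (v23,v27,v24) [--+] → (-0.785859, -1.39587, 0.1629)–(-1.2172, -1.2172, 0.1629)  len=0.4669
  (v24,v27,v28) [+-+] → (-0.785859, -1.39587, 0.1629)–(0, -1.7214, 0.1629)  len=0.8506
  (v27,v31,v28) [--+] → (0.431341, -1.54273, 0.1629)–(0, -1.7214, 0.1629)  len=0.4669
  (v28,v31,v32) [+-+] → (0.431341, -1.54273, 0.1629)–(1.2172, -1.2172, 0.1629)  len=0.8506
  (v31,v2,v32) [--+] → (1.39587, -0.785859, 0.1629)–(1.2172, -1.2172, 0.1629)  len=0.4669
  (v32,v2,v3) [+-+] → (1.39587, -0.785859, 0.1629)–(1.7214, 0, 0.1629)  len=0.8506

Chained into 1 loop(s):
  loop 1: 16 segments, perimeter = 10.5400
Total perimeter = 10.540

loops=1 perimeter=10.540


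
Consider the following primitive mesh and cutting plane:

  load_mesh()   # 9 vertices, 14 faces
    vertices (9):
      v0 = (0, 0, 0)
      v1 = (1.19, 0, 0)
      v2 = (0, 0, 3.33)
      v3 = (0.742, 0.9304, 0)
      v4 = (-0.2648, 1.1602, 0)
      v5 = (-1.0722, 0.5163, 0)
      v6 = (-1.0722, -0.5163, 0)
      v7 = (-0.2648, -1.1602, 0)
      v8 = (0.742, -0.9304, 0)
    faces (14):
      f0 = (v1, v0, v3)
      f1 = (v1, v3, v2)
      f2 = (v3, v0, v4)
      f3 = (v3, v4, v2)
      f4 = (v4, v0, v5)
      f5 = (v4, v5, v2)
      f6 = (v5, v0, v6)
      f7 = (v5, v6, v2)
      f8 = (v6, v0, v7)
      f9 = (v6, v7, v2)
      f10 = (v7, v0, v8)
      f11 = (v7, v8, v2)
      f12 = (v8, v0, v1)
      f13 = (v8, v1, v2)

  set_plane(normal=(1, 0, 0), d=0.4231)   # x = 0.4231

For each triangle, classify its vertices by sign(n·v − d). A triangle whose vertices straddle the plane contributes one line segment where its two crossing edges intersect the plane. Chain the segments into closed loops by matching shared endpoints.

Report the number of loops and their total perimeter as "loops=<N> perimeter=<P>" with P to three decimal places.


loops=1 perimeter=6.801

Straddling triangles (8 of 14):
  (v1,v0,v3) [+-+] → (0.4231, 0, 0)–(0.4231, 0.530529, 0)  len=0.5305
  (v1,v3,v2) [++-] → (0.4231, 0.530529, 1.43118)–(0.4231, 0, 2.14603)  len=0.8902
  (v3,v0,v4) [+--] → (0.4231, 0.530529, 0)–(0.4231, 1.00319, 0)  len=0.4727
  (v3,v4,v2) [+--] → (0.4231, 1.00319, 0)–(0.4231, 0.530529, 1.43118)  len=1.5072
  (v7,v0,v8) [--+] → (0.4231, -0.530529, 0)–(0.4231, -1.00319, 0)  len=0.4727
  (v7,v8,v2) [-+-] → (0.4231, -1.00319, 0)–(0.4231, -0.530529, 1.43118)  len=1.5072
  (v8,v0,v1) [+-+] → (0.4231, -0.530529, 0)–(0.4231, 0, 0)  len=0.5305
  (v8,v1,v2) [++-] → (0.4231, 0, 2.14603)–(0.4231, -0.530529, 1.43118)  len=0.8902

Chained into 1 loop(s):
  loop 1: 8 segments, perimeter = 6.8012
Total perimeter = 6.801


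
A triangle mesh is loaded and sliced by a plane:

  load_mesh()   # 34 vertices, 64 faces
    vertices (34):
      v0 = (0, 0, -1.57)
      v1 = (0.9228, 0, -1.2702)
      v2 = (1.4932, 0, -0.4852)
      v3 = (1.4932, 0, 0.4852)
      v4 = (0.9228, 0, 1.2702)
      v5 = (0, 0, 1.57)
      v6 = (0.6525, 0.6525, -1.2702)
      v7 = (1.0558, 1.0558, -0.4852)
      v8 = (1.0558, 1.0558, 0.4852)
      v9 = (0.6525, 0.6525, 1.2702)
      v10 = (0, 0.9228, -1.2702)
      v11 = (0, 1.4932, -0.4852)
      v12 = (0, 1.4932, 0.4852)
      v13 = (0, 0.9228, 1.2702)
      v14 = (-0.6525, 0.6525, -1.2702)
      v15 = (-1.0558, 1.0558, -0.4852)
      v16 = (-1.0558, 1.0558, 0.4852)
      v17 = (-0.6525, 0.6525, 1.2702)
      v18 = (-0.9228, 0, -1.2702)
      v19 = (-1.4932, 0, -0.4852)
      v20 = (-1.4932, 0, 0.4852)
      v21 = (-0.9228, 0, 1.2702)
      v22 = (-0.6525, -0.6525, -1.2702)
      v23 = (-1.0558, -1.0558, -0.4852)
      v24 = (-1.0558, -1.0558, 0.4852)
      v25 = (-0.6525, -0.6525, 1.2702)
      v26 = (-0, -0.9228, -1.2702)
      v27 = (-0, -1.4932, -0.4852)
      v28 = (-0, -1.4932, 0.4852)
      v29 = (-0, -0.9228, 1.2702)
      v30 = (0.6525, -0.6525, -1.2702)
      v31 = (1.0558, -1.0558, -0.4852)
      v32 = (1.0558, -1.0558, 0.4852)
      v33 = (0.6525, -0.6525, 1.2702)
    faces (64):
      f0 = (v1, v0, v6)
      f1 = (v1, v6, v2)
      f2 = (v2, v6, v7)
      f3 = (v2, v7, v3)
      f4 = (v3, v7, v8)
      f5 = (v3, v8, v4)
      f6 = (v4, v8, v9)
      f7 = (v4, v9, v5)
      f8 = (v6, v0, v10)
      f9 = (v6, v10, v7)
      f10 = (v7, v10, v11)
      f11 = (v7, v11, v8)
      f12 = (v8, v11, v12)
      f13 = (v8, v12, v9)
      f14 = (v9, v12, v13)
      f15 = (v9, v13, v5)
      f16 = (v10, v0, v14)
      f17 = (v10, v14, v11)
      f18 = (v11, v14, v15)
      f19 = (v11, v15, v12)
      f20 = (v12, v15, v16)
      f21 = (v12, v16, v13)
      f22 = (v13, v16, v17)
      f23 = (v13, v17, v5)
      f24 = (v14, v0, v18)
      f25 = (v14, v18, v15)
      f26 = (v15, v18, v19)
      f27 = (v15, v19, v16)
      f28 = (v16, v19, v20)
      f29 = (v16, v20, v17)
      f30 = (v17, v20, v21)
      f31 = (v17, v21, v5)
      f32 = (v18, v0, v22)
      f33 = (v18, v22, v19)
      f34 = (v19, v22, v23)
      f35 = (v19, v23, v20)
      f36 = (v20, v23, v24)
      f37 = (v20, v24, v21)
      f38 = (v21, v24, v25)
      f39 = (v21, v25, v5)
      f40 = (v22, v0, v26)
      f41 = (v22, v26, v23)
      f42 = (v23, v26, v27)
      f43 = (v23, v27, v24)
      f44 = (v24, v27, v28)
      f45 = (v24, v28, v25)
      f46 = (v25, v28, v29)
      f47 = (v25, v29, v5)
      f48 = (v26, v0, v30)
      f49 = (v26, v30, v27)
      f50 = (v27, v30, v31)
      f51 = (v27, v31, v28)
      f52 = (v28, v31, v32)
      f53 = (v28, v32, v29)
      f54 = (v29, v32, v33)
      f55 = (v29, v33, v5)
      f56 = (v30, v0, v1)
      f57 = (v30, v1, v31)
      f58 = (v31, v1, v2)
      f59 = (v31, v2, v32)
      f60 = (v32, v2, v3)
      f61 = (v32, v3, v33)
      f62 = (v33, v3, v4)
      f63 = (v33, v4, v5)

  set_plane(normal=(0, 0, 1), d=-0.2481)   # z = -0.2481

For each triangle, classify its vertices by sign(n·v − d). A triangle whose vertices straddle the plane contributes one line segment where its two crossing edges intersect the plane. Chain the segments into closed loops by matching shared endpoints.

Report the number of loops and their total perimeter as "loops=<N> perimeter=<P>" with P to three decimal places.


Straddling triangles (16 of 64):
  (v2,v7,v3) [--+] → (1.16267, 0.797834, -0.2481)–(1.4932, 0, -0.2481)  len=0.8636
  (v3,v7,v8) [+-+] → (1.16267, 0.797834, -0.2481)–(1.0558, 1.0558, -0.2481)  len=0.2792
  (v7,v11,v8) [--+] → (0.257966, 1.38633, -0.2481)–(1.0558, 1.0558, -0.2481)  len=0.8636
  (v8,v11,v12) [+-+] → (0.257966, 1.38633, -0.2481)–(0, 1.4932, -0.2481)  len=0.2792
  (v11,v15,v12) [--+] → (-0.797834, 1.16267, -0.2481)–(0, 1.4932, -0.2481)  len=0.8636
  (v12,v15,v16) [+-+] → (-0.797834, 1.16267, -0.2481)–(-1.0558, 1.0558, -0.2481)  len=0.2792
  (v15,v19,v16) [--+] → (-1.38633, 0.257966, -0.2481)–(-1.0558, 1.0558, -0.2481)  len=0.8636
  (v16,v19,v20) [+-+] → (-1.38633, 0.257966, -0.2481)–(-1.4932, 0, -0.2481)  len=0.2792
  (v19,v23,v20) [--+] → (-1.16267, -0.797834, -0.2481)–(-1.4932, 0, -0.2481)  len=0.8636
  (v20,v23,v24) [+-+] → (-1.16267, -0.797834, -0.2481)–(-1.0558, -1.0558, -0.2481)  len=0.2792
  (v23,v27,v24) [--+] → (-0.257966, -1.38633, -0.2481)–(-1.0558, -1.0558, -0.2481)  len=0.8636
  (v24,v27,v28) [+-+] → (-0.257966, -1.38633, -0.2481)–(0, -1.4932, -0.2481)  len=0.2792
  (v27,v31,v28) [--+] → (0.797834, -1.16267, -0.2481)–(0, -1.4932, -0.2481)  len=0.8636
  (v28,v31,v32) [+-+] → (0.797834, -1.16267, -0.2481)–(1.0558, -1.0558, -0.2481)  len=0.2792
  (v31,v2,v32) [--+] → (1.38633, -0.257966, -0.2481)–(1.0558, -1.0558, -0.2481)  len=0.8636
  (v32,v2,v3) [+-+] → (1.38633, -0.257966, -0.2481)–(1.4932, 0, -0.2481)  len=0.2792

Chained into 1 loop(s):
  loop 1: 16 segments, perimeter = 9.1425
Total perimeter = 9.143

loops=1 perimeter=9.143


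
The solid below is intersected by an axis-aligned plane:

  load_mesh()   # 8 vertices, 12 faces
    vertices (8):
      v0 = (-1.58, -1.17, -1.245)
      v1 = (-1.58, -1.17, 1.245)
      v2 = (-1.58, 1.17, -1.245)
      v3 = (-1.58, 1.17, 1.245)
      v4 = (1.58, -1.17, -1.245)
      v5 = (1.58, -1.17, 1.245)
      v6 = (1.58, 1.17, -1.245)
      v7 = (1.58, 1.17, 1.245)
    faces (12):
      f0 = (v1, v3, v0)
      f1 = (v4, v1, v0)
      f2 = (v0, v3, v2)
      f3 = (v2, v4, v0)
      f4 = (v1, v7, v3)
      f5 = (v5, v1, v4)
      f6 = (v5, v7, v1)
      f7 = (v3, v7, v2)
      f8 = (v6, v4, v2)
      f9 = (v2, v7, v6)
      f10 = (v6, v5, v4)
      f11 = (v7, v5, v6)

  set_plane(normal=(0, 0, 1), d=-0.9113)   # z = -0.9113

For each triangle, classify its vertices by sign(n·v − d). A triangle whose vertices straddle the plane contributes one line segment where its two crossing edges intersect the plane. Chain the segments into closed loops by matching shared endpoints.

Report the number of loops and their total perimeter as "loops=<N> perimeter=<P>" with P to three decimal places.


Straddling triangles (8 of 12):
  (v1,v3,v0) [++-] → (-1.58, -0.856402, -0.9113)–(-1.58, -1.17, -0.9113)  len=0.3136
  (v4,v1,v0) [-+-] → (1.15651, -1.17, -0.9113)–(-1.58, -1.17, -0.9113)  len=2.7365
  (v0,v3,v2) [-+-] → (-1.58, -0.856402, -0.9113)–(-1.58, 1.17, -0.9113)  len=2.0264
  (v5,v1,v4) [++-] → (1.15651, -1.17, -0.9113)–(1.58, -1.17, -0.9113)  len=0.4235
  (v3,v7,v2) [++-] → (-1.15651, 1.17, -0.9113)–(-1.58, 1.17, -0.9113)  len=0.4235
  (v2,v7,v6) [-+-] → (-1.15651, 1.17, -0.9113)–(1.58, 1.17, -0.9113)  len=2.7365
  (v6,v5,v4) [-+-] → (1.58, 0.856402, -0.9113)–(1.58, -1.17, -0.9113)  len=2.0264
  (v7,v5,v6) [++-] → (1.58, 0.856402, -0.9113)–(1.58, 1.17, -0.9113)  len=0.3136

Chained into 1 loop(s):
  loop 1: 8 segments, perimeter = 11.0000
Total perimeter = 11.000

loops=1 perimeter=11.000


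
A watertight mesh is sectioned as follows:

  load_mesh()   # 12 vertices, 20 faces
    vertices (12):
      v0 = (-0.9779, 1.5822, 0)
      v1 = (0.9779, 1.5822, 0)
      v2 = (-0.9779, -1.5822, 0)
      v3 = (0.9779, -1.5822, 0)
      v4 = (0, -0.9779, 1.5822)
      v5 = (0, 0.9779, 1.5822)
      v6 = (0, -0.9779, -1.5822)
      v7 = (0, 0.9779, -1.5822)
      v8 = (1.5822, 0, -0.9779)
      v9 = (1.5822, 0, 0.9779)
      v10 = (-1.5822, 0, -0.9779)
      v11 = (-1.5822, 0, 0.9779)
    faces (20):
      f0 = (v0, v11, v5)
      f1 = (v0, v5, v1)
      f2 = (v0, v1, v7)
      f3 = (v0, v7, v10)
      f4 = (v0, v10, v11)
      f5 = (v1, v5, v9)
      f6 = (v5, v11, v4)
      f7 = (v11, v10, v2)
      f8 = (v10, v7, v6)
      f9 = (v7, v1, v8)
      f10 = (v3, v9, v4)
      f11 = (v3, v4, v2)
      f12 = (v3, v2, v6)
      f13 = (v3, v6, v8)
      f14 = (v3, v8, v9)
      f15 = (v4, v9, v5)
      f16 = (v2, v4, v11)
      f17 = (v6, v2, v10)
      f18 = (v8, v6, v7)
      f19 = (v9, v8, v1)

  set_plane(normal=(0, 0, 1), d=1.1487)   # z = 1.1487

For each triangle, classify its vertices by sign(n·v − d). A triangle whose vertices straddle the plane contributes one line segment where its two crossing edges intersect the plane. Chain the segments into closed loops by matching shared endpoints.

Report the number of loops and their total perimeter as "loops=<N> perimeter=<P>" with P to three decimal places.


Straddling triangles (8 of 20):
  (v0,v11,v5) [--+] → (-1.13501, 0.276395, 1.1487)–(-0.267931, 1.14347, 1.1487)  len=1.2262
  (v0,v5,v1) [-+-] → (-0.267931, 1.14347, 1.1487)–(0.267931, 1.14347, 1.1487)  len=0.5359
  (v1,v5,v9) [-+-] → (0.267931, 1.14347, 1.1487)–(1.13501, 0.276395, 1.1487)  len=1.2262
  (v5,v11,v4) [+-+] → (-1.13501, 0.276395, 1.1487)–(-1.13501, -0.276395, 1.1487)  len=0.5528
  (v3,v9,v4) [--+] → (1.13501, -0.276395, 1.1487)–(0.267931, -1.14347, 1.1487)  len=1.2262
  (v3,v4,v2) [-+-] → (0.267931, -1.14347, 1.1487)–(-0.267931, -1.14347, 1.1487)  len=0.5359
  (v4,v9,v5) [+-+] → (1.13501, -0.276395, 1.1487)–(1.13501, 0.276395, 1.1487)  len=0.5528
  (v2,v4,v11) [-+-] → (-0.267931, -1.14347, 1.1487)–(-1.13501, -0.276395, 1.1487)  len=1.2262

Chained into 1 loop(s):
  loop 1: 8 segments, perimeter = 7.0822
Total perimeter = 7.082

loops=1 perimeter=7.082


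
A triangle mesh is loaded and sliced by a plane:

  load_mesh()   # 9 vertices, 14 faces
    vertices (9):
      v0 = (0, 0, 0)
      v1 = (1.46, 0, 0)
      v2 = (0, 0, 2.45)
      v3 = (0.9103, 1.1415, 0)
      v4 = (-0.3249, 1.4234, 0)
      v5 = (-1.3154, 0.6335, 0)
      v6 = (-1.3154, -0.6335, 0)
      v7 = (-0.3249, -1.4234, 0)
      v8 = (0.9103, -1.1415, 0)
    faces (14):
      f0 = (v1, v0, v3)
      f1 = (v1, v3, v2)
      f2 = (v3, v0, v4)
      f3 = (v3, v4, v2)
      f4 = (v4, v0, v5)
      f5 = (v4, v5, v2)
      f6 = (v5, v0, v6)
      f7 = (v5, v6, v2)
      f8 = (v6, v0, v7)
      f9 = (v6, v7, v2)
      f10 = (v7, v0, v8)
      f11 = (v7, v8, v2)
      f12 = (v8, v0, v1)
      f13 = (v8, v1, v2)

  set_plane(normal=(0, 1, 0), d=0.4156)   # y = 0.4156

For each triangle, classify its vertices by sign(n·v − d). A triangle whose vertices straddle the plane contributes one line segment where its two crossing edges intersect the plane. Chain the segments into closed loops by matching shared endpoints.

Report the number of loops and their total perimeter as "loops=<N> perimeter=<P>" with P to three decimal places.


loops=1 perimeter=6.984

Straddling triangles (8 of 14):
  (v1,v0,v3) [--+] → (0.331424, 0.4156, 0)–(1.25986, 0.4156, 0)  len=0.9284
  (v1,v3,v2) [-+-] → (1.25986, 0.4156, 0)–(0.331424, 0.4156, 1.558)  len=1.8137
  (v3,v0,v4) [+-+] → (0.331424, 0.4156, 0)–(-0.0948633, 0.4156, 0)  len=0.4263
  (v3,v4,v2) [++-] → (-0.0948633, 0.4156, 1.73466)–(0.331424, 0.4156, 1.558)  len=0.4614
  (v4,v0,v5) [+-+] → (-0.0948633, 0.4156, 0)–(-0.862952, 0.4156, 0)  len=0.7681
  (v4,v5,v2) [++-] → (-0.862952, 0.4156, 0.842707)–(-0.0948633, 0.4156, 1.73466)  len=1.1771
  (v5,v0,v6) [+--] → (-0.862952, 0.4156, 0)–(-1.3154, 0.4156, 0)  len=0.4524
  (v5,v6,v2) [+--] → (-1.3154, 0.4156, 0)–(-0.862952, 0.4156, 0.842707)  len=0.9565

Chained into 1 loop(s):
  loop 1: 8 segments, perimeter = 6.9839
Total perimeter = 6.984


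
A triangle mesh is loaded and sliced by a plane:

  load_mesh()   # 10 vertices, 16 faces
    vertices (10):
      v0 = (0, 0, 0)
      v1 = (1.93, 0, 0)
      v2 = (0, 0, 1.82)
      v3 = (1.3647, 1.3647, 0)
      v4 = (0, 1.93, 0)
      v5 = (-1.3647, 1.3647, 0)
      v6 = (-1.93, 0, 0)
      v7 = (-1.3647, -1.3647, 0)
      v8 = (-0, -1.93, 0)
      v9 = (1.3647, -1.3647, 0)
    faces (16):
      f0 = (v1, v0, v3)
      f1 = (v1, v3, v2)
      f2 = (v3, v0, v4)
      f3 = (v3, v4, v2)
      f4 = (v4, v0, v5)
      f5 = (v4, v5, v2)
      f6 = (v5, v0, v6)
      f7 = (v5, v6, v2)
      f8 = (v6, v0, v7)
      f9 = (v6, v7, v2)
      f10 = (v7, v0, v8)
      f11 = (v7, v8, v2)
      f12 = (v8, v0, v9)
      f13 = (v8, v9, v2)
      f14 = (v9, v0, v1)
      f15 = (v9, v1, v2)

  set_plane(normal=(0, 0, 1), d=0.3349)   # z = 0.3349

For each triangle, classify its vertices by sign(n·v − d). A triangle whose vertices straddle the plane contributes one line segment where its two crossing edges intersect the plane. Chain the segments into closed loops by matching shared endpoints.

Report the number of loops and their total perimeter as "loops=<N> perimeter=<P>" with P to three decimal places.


loops=1 perimeter=9.643

Straddling triangles (8 of 16):
  (v1,v3,v2) [--+] → (1.11358, 1.11358, 0.3349)–(1.57486, 0, 0.3349)  len=1.2053
  (v3,v4,v2) [--+] → (0, 1.57486, 0.3349)–(1.11358, 1.11358, 0.3349)  len=1.2053
  (v4,v5,v2) [--+] → (-1.11358, 1.11358, 0.3349)–(0, 1.57486, 0.3349)  len=1.2053
  (v5,v6,v2) [--+] → (-1.57486, 0, 0.3349)–(-1.11358, 1.11358, 0.3349)  len=1.2053
  (v6,v7,v2) [--+] → (-1.11358, -1.11358, 0.3349)–(-1.57486, 0, 0.3349)  len=1.2053
  (v7,v8,v2) [--+] → (0, -1.57486, 0.3349)–(-1.11358, -1.11358, 0.3349)  len=1.2053
  (v8,v9,v2) [--+] → (1.11358, -1.11358, 0.3349)–(0, -1.57486, 0.3349)  len=1.2053
  (v9,v1,v2) [--+] → (1.57486, 0, 0.3349)–(1.11358, -1.11358, 0.3349)  len=1.2053

Chained into 1 loop(s):
  loop 1: 8 segments, perimeter = 9.6427
Total perimeter = 9.643


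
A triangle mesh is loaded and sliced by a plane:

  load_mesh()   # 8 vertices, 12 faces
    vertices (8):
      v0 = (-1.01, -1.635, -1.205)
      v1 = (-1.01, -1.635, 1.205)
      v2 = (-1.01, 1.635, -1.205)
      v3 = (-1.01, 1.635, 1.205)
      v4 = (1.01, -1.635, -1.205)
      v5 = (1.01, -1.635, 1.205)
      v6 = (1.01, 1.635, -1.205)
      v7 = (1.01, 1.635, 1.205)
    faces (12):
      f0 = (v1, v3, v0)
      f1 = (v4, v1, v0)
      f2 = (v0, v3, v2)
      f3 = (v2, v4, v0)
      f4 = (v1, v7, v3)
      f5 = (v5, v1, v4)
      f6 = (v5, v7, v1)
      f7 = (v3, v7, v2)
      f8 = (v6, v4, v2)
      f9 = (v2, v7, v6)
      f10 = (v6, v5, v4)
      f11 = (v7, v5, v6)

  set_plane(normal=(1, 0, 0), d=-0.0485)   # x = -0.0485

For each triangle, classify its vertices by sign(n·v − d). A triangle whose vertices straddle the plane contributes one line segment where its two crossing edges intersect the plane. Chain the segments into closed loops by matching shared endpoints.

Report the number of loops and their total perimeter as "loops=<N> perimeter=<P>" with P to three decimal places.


loops=1 perimeter=11.360

Straddling triangles (8 of 12):
  (v4,v1,v0) [+--] → (-0.0485, -1.635, 0.0578639)–(-0.0485, -1.635, -1.205)  len=1.2629
  (v2,v4,v0) [-+-] → (-0.0485, 0.0785124, -1.205)–(-0.0485, -1.635, -1.205)  len=1.7135
  (v1,v7,v3) [-+-] → (-0.0485, -0.0785124, 1.205)–(-0.0485, 1.635, 1.205)  len=1.7135
  (v5,v1,v4) [+-+] → (-0.0485, -1.635, 1.205)–(-0.0485, -1.635, 0.0578639)  len=1.1471
  (v5,v7,v1) [++-] → (-0.0485, -0.0785124, 1.205)–(-0.0485, -1.635, 1.205)  len=1.5565
  (v3,v7,v2) [-+-] → (-0.0485, 1.635, 1.205)–(-0.0485, 1.635, -0.0578639)  len=1.2629
  (v6,v4,v2) [++-] → (-0.0485, 0.0785124, -1.205)–(-0.0485, 1.635, -1.205)  len=1.5565
  (v2,v7,v6) [-++] → (-0.0485, 1.635, -0.0578639)–(-0.0485, 1.635, -1.205)  len=1.1471

Chained into 1 loop(s):
  loop 1: 8 segments, perimeter = 11.3600
Total perimeter = 11.360


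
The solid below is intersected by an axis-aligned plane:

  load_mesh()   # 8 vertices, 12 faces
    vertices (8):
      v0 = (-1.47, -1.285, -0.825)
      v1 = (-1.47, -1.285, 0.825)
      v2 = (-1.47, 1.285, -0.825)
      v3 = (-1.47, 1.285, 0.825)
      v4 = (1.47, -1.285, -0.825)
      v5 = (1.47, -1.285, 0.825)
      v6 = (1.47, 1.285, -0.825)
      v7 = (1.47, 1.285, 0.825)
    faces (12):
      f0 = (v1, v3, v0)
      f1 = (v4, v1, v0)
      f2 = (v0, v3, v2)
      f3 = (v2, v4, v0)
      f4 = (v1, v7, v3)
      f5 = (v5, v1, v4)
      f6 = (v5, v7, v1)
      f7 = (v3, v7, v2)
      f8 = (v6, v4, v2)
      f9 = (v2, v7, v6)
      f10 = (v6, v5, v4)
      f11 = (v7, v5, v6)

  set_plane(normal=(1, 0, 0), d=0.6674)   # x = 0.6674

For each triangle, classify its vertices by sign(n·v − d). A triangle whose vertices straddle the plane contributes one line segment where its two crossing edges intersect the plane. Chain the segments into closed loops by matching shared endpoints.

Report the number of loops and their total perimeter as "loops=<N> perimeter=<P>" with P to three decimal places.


loops=1 perimeter=8.440

Straddling triangles (8 of 12):
  (v4,v1,v0) [+--] → (0.6674, -1.285, -0.374561)–(0.6674, -1.285, -0.825)  len=0.4504
  (v2,v4,v0) [-+-] → (0.6674, -0.583407, -0.825)–(0.6674, -1.285, -0.825)  len=0.7016
  (v1,v7,v3) [-+-] → (0.6674, 0.583407, 0.825)–(0.6674, 1.285, 0.825)  len=0.7016
  (v5,v1,v4) [+-+] → (0.6674, -1.285, 0.825)–(0.6674, -1.285, -0.374561)  len=1.1996
  (v5,v7,v1) [++-] → (0.6674, 0.583407, 0.825)–(0.6674, -1.285, 0.825)  len=1.8684
  (v3,v7,v2) [-+-] → (0.6674, 1.285, 0.825)–(0.6674, 1.285, 0.374561)  len=0.4504
  (v6,v4,v2) [++-] → (0.6674, -0.583407, -0.825)–(0.6674, 1.285, -0.825)  len=1.8684
  (v2,v7,v6) [-++] → (0.6674, 1.285, 0.374561)–(0.6674, 1.285, -0.825)  len=1.1996

Chained into 1 loop(s):
  loop 1: 8 segments, perimeter = 8.4400
Total perimeter = 8.440


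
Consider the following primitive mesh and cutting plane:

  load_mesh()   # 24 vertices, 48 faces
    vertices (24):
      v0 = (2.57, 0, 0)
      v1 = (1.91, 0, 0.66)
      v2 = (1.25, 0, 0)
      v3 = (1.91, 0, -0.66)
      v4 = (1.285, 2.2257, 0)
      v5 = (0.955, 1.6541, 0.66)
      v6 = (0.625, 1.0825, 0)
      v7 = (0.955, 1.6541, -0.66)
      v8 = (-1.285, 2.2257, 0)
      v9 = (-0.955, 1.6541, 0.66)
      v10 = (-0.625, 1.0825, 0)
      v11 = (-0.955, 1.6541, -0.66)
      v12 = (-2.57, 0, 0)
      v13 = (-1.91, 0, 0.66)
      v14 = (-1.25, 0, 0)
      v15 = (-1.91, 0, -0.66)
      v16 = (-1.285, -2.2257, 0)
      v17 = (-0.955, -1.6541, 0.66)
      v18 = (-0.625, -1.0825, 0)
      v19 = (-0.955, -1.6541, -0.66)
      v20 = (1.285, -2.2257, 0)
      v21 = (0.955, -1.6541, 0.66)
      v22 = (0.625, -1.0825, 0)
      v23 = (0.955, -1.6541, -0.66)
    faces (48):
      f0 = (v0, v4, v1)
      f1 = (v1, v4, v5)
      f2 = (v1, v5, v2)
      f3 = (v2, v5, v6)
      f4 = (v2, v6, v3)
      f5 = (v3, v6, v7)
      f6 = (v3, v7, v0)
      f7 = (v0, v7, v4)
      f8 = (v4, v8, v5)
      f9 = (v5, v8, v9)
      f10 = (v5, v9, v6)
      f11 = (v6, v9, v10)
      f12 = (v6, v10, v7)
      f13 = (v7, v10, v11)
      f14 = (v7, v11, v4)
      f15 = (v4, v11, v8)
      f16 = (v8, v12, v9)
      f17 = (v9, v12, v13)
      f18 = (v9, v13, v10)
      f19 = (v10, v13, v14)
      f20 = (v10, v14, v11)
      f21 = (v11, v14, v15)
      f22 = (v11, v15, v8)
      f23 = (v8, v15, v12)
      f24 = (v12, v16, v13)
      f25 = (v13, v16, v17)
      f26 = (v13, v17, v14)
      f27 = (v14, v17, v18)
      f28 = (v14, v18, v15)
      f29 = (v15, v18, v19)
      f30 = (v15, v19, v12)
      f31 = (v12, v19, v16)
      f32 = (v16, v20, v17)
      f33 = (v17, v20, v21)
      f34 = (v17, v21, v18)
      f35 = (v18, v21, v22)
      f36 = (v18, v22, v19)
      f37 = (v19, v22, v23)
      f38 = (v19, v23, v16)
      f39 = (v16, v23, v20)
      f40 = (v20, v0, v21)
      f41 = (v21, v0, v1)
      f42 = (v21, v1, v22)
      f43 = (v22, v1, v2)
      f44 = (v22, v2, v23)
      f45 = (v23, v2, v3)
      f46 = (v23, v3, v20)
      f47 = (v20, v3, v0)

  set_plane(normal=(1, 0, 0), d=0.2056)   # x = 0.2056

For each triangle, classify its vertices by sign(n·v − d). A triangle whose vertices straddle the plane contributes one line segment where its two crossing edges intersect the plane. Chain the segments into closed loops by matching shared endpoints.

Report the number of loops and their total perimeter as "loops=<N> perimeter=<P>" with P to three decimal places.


loops=2 perimeter=6.985

Straddling triangles (16 of 48):
  (v4,v8,v5) [+-+] → (0.2056, 2.2257, 0)–(0.2056, 1.84533, 0.439195)  len=0.5810
  (v5,v8,v9) [+--] → (0.2056, 1.84533, 0.439195)–(0.2056, 1.6541, 0.66)  len=0.2921
  (v5,v9,v6) [+-+] → (0.2056, 1.6541, 0.66)–(0.2056, 1.23423, 0.175192)  len=0.6414
  (v6,v9,v10) [+--] → (0.2056, 1.23423, 0.175192)–(0.2056, 1.0825, 0)  len=0.2318
  (v6,v10,v7) [+-+] → (0.2056, 1.0825, 0)–(0.2056, 1.38299, -0.346959)  len=0.4590
  (v7,v10,v11) [+--] → (0.2056, 1.38299, -0.346959)–(0.2056, 1.6541, -0.66)  len=0.4141
  (v7,v11,v4) [+-+] → (0.2056, 1.6541, -0.66)–(0.2056, 1.95026, -0.318038)  len=0.4524
  (v4,v11,v8) [+--] → (0.2056, 1.95026, -0.318037)–(0.2056, 2.2257, 0)  len=0.4207
  (v16,v20,v17) [-+-] → (0.2056, -2.2257, 0)–(0.2056, -1.95026, 0.318037)  len=0.4207
  (v17,v20,v21) [-++] → (0.2056, -1.95026, 0.318038)–(0.2056, -1.6541, 0.66)  len=0.4524
  (v17,v21,v18) [-+-] → (0.2056, -1.6541, 0.66)–(0.2056, -1.38299, 0.346959)  len=0.4141
  (v18,v21,v22) [-++] → (0.2056, -1.38299, 0.346959)–(0.2056, -1.0825, 0)  len=0.4590
  (v18,v22,v19) [-+-] → (0.2056, -1.0825, 0)–(0.2056, -1.23423, -0.175192)  len=0.2318
  (v19,v22,v23) [-++] → (0.2056, -1.23423, -0.175192)–(0.2056, -1.6541, -0.66)  len=0.6414
  (v19,v23,v16) [-+-] → (0.2056, -1.6541, -0.66)–(0.2056, -1.84533, -0.439195)  len=0.2921
  (v16,v23,v20) [-++] → (0.2056, -1.84533, -0.439195)–(0.2056, -2.2257, 0)  len=0.5810

Chained into 2 loop(s):
  loop 1: 8 segments, perimeter = 3.4925
  loop 2: 8 segments, perimeter = 3.4925
Total perimeter = 6.985


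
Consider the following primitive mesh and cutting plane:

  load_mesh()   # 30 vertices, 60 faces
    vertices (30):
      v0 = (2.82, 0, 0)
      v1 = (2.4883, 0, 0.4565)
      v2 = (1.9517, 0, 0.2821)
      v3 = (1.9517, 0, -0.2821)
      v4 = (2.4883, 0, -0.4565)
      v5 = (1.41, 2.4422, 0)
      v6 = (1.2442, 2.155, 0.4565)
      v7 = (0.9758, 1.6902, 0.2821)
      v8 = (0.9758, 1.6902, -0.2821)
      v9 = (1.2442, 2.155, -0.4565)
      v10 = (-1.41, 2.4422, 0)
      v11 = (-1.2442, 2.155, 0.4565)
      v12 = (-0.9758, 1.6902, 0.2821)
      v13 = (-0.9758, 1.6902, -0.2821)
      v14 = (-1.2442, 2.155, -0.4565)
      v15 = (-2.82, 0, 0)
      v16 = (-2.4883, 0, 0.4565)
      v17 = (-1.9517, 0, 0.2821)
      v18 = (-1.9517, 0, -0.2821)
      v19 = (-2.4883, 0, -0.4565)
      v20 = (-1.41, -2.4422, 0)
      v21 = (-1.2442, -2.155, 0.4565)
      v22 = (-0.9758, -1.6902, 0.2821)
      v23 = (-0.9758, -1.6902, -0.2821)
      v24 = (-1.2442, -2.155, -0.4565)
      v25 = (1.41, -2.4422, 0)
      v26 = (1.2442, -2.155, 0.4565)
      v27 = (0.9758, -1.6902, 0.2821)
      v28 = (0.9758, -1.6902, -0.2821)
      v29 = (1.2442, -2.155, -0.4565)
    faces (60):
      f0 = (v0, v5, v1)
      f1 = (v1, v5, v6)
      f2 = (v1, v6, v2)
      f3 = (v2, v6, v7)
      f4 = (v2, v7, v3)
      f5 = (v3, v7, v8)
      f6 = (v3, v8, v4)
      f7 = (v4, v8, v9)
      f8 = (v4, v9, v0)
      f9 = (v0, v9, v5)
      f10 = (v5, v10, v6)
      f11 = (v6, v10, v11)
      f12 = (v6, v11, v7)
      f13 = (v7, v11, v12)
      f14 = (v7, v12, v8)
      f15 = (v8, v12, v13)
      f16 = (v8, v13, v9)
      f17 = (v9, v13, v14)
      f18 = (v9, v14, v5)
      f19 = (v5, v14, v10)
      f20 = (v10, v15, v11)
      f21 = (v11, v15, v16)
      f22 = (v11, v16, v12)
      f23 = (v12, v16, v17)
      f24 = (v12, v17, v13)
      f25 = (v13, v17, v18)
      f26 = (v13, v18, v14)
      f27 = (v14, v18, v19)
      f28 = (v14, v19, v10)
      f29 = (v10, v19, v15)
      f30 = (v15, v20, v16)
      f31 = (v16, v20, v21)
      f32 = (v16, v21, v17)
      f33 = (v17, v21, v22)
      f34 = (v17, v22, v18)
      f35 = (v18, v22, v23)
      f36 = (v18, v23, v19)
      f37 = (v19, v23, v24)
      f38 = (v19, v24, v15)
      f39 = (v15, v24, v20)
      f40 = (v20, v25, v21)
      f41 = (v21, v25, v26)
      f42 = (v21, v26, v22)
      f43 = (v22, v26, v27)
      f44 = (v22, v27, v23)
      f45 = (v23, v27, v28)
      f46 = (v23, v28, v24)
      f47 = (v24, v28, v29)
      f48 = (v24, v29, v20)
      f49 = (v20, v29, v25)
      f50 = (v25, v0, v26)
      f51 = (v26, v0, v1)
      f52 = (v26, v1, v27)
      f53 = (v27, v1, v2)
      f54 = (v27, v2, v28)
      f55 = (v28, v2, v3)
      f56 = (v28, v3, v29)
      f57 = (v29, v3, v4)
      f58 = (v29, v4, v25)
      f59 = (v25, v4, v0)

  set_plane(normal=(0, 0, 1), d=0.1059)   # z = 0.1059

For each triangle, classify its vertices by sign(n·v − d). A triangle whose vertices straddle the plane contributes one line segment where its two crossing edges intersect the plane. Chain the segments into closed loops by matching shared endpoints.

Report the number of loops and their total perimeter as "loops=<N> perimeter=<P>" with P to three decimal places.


loops=2 perimeter=28.168

Straddling triangles (24 of 60):
  (v0,v5,v1) [--+] → (1.66015, 1.87565, 0.1059)–(2.74305, 0, 0.1059)  len=2.1658
  (v1,v5,v6) [+-+] → (1.66015, 1.87565, 0.1059)–(1.37154, 2.37557, 0.1059)  len=0.5773
  (v2,v7,v3) [++-] → (1.28057, 1.16235, 0.1059)–(1.9517, 0, 0.1059)  len=1.3422
  (v3,v7,v8) [-+-] → (1.28057, 1.16235, 0.1059)–(0.9758, 1.6902, 0.1059)  len=0.6095
  (v5,v10,v6) [--+] → (-0.794272, 2.37557, 0.1059)–(1.37154, 2.37557, 0.1059)  len=2.1658
  (v6,v10,v11) [+-+] → (-0.794272, 2.37557, 0.1059)–(-1.37154, 2.37557, 0.1059)  len=0.5773
  (v7,v12,v8) [++-] → (-0.366314, 1.6902, 0.1059)–(0.9758, 1.6902, 0.1059)  len=1.3421
  (v8,v12,v13) [-+-] → (-0.366314, 1.6902, 0.1059)–(-0.9758, 1.6902, 0.1059)  len=0.6095
  (v10,v15,v11) [--+] → (-2.45444, 0.499922, 0.1059)–(-1.37154, 2.37557, 0.1059)  len=2.1658
  (v11,v15,v16) [+-+] → (-2.45444, 0.499922, 0.1059)–(-2.74305, 0, 0.1059)  len=0.5773
  (v12,v17,v13) [++-] → (-1.64693, 0.52785, 0.1059)–(-0.9758, 1.6902, 0.1059)  len=1.3422
  (v13,v17,v18) [-+-] → (-1.64693, 0.52785, 0.1059)–(-1.9517, 0, 0.1059)  len=0.6095
  (v15,v20,v16) [--+] → (-1.66015, -1.87565, 0.1059)–(-2.74305, 0, 0.1059)  len=2.1658
  (v16,v20,v21) [+-+] → (-1.66015, -1.87565, 0.1059)–(-1.37154, -2.37557, 0.1059)  len=0.5773
  (v17,v22,v18) [++-] → (-1.28057, -1.16235, 0.1059)–(-1.9517, 0, 0.1059)  len=1.3422
  (v18,v22,v23) [-+-] → (-1.28057, -1.16235, 0.1059)–(-0.9758, -1.6902, 0.1059)  len=0.6095
  (v20,v25,v21) [--+] → (0.794272, -2.37557, 0.1059)–(-1.37154, -2.37557, 0.1059)  len=2.1658
  (v21,v25,v26) [+-+] → (0.794272, -2.37557, 0.1059)–(1.37154, -2.37557, 0.1059)  len=0.5773
  (v22,v27,v23) [++-] → (0.366314, -1.6902, 0.1059)–(-0.9758, -1.6902, 0.1059)  len=1.3421
  (v23,v27,v28) [-+-] → (0.366314, -1.6902, 0.1059)–(0.9758, -1.6902, 0.1059)  len=0.6095
  (v25,v0,v26) [--+] → (2.45444, -0.499922, 0.1059)–(1.37154, -2.37557, 0.1059)  len=2.1658
  (v26,v0,v1) [+-+] → (2.45444, -0.499922, 0.1059)–(2.74305, 0, 0.1059)  len=0.5773
  (v27,v2,v28) [++-] → (1.64693, -0.52785, 0.1059)–(0.9758, -1.6902, 0.1059)  len=1.3422
  (v28,v2,v3) [-+-] → (1.64693, -0.52785, 0.1059)–(1.9517, 0, 0.1059)  len=0.6095

Chained into 2 loop(s):
  loop 1: 12 segments, perimeter = 16.4584
  loop 2: 12 segments, perimeter = 11.7100
Total perimeter = 28.168


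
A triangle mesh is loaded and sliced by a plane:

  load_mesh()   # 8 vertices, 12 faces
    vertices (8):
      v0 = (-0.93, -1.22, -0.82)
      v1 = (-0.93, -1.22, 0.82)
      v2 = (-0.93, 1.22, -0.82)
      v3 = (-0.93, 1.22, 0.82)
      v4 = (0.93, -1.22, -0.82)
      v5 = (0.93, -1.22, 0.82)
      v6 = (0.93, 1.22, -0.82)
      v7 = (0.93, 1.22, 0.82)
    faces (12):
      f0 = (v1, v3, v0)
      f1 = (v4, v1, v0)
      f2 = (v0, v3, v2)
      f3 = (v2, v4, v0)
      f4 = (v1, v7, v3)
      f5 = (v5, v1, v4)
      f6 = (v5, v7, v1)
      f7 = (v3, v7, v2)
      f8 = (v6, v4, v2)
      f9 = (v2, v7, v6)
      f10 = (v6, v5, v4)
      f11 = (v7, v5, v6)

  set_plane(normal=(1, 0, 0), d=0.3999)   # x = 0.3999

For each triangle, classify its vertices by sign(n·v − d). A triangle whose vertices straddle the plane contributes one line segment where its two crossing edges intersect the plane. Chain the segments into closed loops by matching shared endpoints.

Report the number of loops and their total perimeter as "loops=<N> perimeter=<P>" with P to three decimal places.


loops=1 perimeter=8.160

Straddling triangles (8 of 12):
  (v4,v1,v0) [+--] → (0.3999, -1.22, -0.3526)–(0.3999, -1.22, -0.82)  len=0.4674
  (v2,v4,v0) [-+-] → (0.3999, -0.5246, -0.82)–(0.3999, -1.22, -0.82)  len=0.6954
  (v1,v7,v3) [-+-] → (0.3999, 0.5246, 0.82)–(0.3999, 1.22, 0.82)  len=0.6954
  (v5,v1,v4) [+-+] → (0.3999, -1.22, 0.82)–(0.3999, -1.22, -0.3526)  len=1.1726
  (v5,v7,v1) [++-] → (0.3999, 0.5246, 0.82)–(0.3999, -1.22, 0.82)  len=1.7446
  (v3,v7,v2) [-+-] → (0.3999, 1.22, 0.82)–(0.3999, 1.22, 0.3526)  len=0.4674
  (v6,v4,v2) [++-] → (0.3999, -0.5246, -0.82)–(0.3999, 1.22, -0.82)  len=1.7446
  (v2,v7,v6) [-++] → (0.3999, 1.22, 0.3526)–(0.3999, 1.22, -0.82)  len=1.1726

Chained into 1 loop(s):
  loop 1: 8 segments, perimeter = 8.1600
Total perimeter = 8.160


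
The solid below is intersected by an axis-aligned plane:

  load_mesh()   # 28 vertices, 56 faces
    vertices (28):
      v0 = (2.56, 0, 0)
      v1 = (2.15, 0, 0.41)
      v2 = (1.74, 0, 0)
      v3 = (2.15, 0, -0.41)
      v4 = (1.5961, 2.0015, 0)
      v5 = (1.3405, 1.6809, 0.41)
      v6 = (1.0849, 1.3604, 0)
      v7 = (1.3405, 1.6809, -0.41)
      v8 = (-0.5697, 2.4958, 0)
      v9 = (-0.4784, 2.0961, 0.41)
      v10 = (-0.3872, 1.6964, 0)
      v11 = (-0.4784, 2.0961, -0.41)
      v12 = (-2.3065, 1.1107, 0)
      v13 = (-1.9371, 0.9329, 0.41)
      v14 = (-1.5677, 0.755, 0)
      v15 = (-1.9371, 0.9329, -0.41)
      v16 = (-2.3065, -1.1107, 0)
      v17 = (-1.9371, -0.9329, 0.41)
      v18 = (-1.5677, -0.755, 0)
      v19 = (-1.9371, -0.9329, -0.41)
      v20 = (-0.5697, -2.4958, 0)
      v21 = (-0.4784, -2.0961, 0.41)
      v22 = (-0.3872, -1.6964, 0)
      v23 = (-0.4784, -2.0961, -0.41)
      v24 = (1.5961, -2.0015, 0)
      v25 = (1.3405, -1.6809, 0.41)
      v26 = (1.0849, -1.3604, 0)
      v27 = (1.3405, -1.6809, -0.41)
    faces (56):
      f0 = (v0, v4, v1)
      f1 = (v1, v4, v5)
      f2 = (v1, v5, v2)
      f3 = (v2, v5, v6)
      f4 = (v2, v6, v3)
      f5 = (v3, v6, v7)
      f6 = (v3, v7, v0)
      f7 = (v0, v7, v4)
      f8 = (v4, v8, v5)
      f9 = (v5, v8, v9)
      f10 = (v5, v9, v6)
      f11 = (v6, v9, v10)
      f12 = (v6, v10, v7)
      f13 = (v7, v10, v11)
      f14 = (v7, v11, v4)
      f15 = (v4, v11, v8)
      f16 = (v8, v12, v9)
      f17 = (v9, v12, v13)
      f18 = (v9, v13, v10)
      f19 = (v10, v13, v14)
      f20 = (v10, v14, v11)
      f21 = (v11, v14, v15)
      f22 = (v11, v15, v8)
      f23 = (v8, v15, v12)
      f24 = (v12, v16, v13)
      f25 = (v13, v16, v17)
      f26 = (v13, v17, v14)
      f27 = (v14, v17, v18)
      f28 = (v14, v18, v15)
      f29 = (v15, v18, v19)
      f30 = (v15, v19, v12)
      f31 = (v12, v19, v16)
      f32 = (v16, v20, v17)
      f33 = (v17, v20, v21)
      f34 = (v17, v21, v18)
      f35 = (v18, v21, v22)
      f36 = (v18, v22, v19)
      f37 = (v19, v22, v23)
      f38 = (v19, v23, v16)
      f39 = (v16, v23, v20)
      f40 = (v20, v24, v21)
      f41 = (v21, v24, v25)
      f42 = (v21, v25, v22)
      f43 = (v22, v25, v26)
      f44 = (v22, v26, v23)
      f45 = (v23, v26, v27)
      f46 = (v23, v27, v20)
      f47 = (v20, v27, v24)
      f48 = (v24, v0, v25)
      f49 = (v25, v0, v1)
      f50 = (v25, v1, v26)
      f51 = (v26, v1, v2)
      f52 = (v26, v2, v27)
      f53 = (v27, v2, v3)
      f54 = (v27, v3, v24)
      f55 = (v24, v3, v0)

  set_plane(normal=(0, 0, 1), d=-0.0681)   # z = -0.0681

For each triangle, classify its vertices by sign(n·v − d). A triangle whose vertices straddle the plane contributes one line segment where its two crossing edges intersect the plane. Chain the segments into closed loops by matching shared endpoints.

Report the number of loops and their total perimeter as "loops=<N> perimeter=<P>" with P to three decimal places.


loops=2 perimeter=26.120

Straddling triangles (28 of 56):
  (v2,v6,v3) [++-] → (1.26181, 1.13444, -0.0681)–(1.8081, 0, -0.0681)  len=1.2591
  (v3,v6,v7) [-+-] → (1.26181, 1.13444, -0.0681)–(1.12735, 1.41363, -0.0681)  len=0.3099
  (v3,v7,v0) [--+] → (2.35744, 0.279193, -0.0681)–(2.4919, 0, -0.0681)  len=0.3099
  (v0,v7,v4) [+-+] → (2.35744, 0.279193, -0.0681)–(1.55365, 1.94825, -0.0681)  len=1.8525
  (v6,v10,v7) [++-] → (-0.100233, 1.69383, -0.0681)–(1.12735, 1.41363, -0.0681)  len=1.2592
  (v7,v10,v11) [-+-] → (-0.100233, 1.69383, -0.0681)–(-0.402348, 1.76279, -0.0681)  len=0.3099
  (v7,v11,v4) [--+] → (1.25153, 2.01721, -0.0681)–(1.55365, 1.94825, -0.0681)  len=0.3099
  (v4,v11,v8) [+-+] → (1.25153, 2.01721, -0.0681)–(-0.554535, 2.42941, -0.0681)  len=1.8525
  (v10,v14,v11) [++-] → (-1.38677, 0.977753, -0.0681)–(-0.402348, 1.76279, -0.0681)  len=1.2591
  (v11,v14,v15) [-+-] → (-1.38677, 0.977753, -0.0681)–(-1.62906, 0.784549, -0.0681)  len=0.3099
  (v11,v15,v8) [--+] → (-0.796822, 2.23621, -0.0681)–(-0.554535, 2.42941, -0.0681)  len=0.3099
  (v8,v15,v12) [+-+] → (-0.796822, 2.23621, -0.0681)–(-2.24514, 1.08117, -0.0681)  len=1.8525
  (v14,v18,v15) [++-] → (-1.62906, -0.474644, -0.0681)–(-1.62906, 0.784549, -0.0681)  len=1.2592
  (v15,v18,v19) [-+-] → (-1.62906, -0.474644, -0.0681)–(-1.62906, -0.784549, -0.0681)  len=0.3099
  (v15,v19,v12) [--+] → (-2.24514, 0.771263, -0.0681)–(-2.24514, 1.08117, -0.0681)  len=0.3099
  (v12,v19,v16) [+-+] → (-2.24514, 0.771263, -0.0681)–(-2.24514, -1.08117, -0.0681)  len=1.8524
  (v18,v22,v19) [++-] → (-0.644635, -1.56958, -0.0681)–(-1.62906, -0.784549, -0.0681)  len=1.2591
  (v19,v22,v23) [-+-] → (-0.644635, -1.56958, -0.0681)–(-0.402348, -1.76279, -0.0681)  len=0.3099
  (v19,v23,v16) [--+] → (-2.00286, -1.27437, -0.0681)–(-2.24514, -1.08117, -0.0681)  len=0.3099
  (v16,v23,v20) [+-+] → (-2.00286, -1.27437, -0.0681)–(-0.554535, -2.42941, -0.0681)  len=1.8525
  (v22,v26,v23) [++-] → (0.82524, -1.4826, -0.0681)–(-0.402348, -1.76279, -0.0681)  len=1.2592
  (v23,v26,v27) [-+-] → (0.82524, -1.4826, -0.0681)–(1.12735, -1.41363, -0.0681)  len=0.3099
  (v23,v27,v20) [--+] → (-0.25242, -2.36045, -0.0681)–(-0.554535, -2.42941, -0.0681)  len=0.3099
  (v20,v27,v24) [+-+] → (-0.25242, -2.36045, -0.0681)–(1.55365, -1.94825, -0.0681)  len=1.8525
  (v26,v2,v27) [++-] → (1.67364, -0.279193, -0.0681)–(1.12735, -1.41363, -0.0681)  len=1.2591
  (v27,v2,v3) [-+-] → (1.67364, -0.279193, -0.0681)–(1.8081, 0, -0.0681)  len=0.3099
  (v27,v3,v24) [--+] → (1.6881, -1.66906, -0.0681)–(1.55365, -1.94825, -0.0681)  len=0.3099
  (v24,v3,v0) [+-+] → (1.6881, -1.66906, -0.0681)–(2.4919, 0, -0.0681)  len=1.8525

Chained into 2 loop(s):
  loop 1: 14 segments, perimeter = 10.9832
  loop 2: 14 segments, perimeter = 15.1367
Total perimeter = 26.120
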